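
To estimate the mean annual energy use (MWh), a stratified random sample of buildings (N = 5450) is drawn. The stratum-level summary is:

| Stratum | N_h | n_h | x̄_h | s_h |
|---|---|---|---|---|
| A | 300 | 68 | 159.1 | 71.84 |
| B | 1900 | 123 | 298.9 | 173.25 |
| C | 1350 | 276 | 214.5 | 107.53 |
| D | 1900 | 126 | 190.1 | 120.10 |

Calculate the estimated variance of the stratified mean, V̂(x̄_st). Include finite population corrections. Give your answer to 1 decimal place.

V̂(x̄_st) ≈ 43.0

V̂(x̄_st) = Σ W_h² (1 − n_h/N_h) s_h²/n_h, with W_h = N_h/N and N = 5450:
  stratum A: (300/5450)²·(1 − 68/300)·71.84²/68 = 0.177844
  stratum B: (1900/5450)²·(1 − 123/1900)·173.25²/123 = 27.7389
  stratum C: (1350/5450)²·(1 − 276/1350)·107.53²/276 = 2.04501
  stratum D: (1900/5450)²·(1 − 126/1900)·120.10²/126 = 12.9906
V̂(x̄_st) = 42.9524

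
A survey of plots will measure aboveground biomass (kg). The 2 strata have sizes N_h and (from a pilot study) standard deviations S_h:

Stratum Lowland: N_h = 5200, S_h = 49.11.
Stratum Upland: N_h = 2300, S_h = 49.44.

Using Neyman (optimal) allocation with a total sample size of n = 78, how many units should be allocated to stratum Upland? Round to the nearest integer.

24

Neyman allocation: n_h = n · N_h S_h / Σ N_i S_i, with n = 78.
  stratum Lowland: N_h·S_h = 5200·49.11 = 255372.00
  stratum Upland: N_h·S_h = 2300·49.44 = 113712.00
Σ N_h S_h = 369084.00
n for stratum Upland = 78·113712.00/369084.00 = 24.031 → 24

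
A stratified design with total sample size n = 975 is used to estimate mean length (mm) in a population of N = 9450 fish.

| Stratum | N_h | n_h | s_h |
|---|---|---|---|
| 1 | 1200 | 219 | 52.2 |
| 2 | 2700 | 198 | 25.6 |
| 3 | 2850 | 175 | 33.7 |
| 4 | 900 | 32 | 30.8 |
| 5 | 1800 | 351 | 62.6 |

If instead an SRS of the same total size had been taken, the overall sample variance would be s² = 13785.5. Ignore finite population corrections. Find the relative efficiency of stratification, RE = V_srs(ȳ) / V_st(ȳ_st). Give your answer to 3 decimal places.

RE ≈ 8.149

V̂(ȳ_st) = Σ W_h² s_h²/n_h, with W_h = N_h/N and N = 9450:
  stratum 1: (1200/9450)²·52.2²/219 = 0.20063
  stratum 2: (2700/9450)²·25.6²/198 = 0.270196
  stratum 3: (2850/9450)²·33.7²/175 = 0.590266
  stratum 4: (900/9450)²·30.8²/32 = 0.268889
  stratum 5: (1800/9450)²·62.6²/351 = 0.405063
V_st = 1.73504
V_srs = s²/n = 13785.5/975 = 14.139
Relative efficiency = V_srs / V_st = 14.139/1.73504 = 8.1491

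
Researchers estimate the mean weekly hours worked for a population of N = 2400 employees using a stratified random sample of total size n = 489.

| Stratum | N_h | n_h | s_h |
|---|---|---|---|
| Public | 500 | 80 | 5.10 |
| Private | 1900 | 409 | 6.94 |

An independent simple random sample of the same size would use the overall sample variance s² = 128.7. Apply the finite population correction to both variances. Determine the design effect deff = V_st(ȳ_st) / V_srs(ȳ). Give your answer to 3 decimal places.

deff ≈ 0.333

V̂(ȳ_st) = Σ W_h² (1 − n_h/N_h) s_h²/n_h, with W_h = N_h/N and N = 2400:
  stratum Public: (500/2400)²·(1 − 80/500)·5.10²/80 = 0.0118535
  stratum Private: (1900/2400)²·(1 − 409/1900)·6.94²/409 = 0.0579168
V_st = 0.0697703
V_srs = (1 − 489/2400)·128.7/489 = 0.209565
deff = V_st / V_srs = 0.0697703/0.209565 = 0.3329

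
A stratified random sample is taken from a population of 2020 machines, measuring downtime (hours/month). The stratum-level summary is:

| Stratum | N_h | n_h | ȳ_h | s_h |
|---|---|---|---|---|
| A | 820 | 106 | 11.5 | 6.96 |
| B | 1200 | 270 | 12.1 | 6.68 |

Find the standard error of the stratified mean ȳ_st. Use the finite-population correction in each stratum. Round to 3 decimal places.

V̂(ȳ_st) = Σ W_h² (1 − n_h/N_h) s_h²/n_h, with W_h = N_h/N and N = 2020:
  stratum A: (820/2020)²·(1 − 106/820)·6.96²/106 = 0.0655725
  stratum B: (1200/2020)²·(1 − 270/1200)·6.68²/270 = 0.0452013
V̂(ȳ_st) = 0.110774
SE(ȳ_st) = √0.110774 = 0.332827

SE(ȳ_st) ≈ 0.333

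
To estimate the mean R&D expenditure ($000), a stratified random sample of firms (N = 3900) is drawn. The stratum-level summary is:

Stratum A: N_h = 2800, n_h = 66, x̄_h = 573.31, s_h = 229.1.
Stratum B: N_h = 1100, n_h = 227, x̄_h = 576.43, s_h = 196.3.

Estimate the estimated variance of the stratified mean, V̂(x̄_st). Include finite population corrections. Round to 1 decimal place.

V̂(x̄_st) ≈ 411.0

V̂(x̄_st) = Σ W_h² (1 − n_h/N_h) s_h²/n_h, with W_h = N_h/N and N = 3900:
  stratum A: (2800/3900)²·(1 − 66/2800)·229.1²/66 = 400.252
  stratum B: (1100/3900)²·(1 − 227/1100)·196.3²/227 = 10.7175
V̂(x̄_st) = 410.97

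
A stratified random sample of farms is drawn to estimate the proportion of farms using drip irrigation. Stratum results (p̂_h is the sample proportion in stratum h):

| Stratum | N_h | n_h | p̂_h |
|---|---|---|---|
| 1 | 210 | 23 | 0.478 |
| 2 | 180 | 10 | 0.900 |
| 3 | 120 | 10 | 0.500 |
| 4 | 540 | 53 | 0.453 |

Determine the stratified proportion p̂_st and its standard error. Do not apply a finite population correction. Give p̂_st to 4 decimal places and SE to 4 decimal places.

N = 1050; stratum weights W_h = N_h/N.
p̂_st = Σ W_h p̂_h = (210·0.478 + 180·0.900 + 120·0.500 + 540·0.453)/1050 = 0.54000
V̂(p̂_st) = Σ W_h² p̂_h(1−p̂_h)/(n_h−1):
  stratum 1: (210/1050)²·0.478·0.522/22 = 0.000453665
  stratum 2: (180/1050)²·0.900·0.100/9 = 0.000293878
  stratum 3: (120/1050)²·0.500·0.500/9 = 0.000362812
  stratum 4: (540/1050)²·0.453·0.547/52 = 0.00126035
V̂(p̂_st) = 0.0023707; SE = √V̂ = 0.0486899

p̂_st ≈ 0.5400, SE ≈ 0.0487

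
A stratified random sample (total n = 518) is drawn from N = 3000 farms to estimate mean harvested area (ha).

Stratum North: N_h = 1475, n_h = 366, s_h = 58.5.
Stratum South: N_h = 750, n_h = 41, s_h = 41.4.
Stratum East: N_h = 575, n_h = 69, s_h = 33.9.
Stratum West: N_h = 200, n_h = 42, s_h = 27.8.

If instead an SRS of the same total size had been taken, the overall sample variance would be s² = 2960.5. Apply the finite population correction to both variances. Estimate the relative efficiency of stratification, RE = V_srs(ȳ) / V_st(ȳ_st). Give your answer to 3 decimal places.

RE ≈ 0.991

V̂(ȳ_st) = Σ W_h² (1 − n_h/N_h) s_h²/n_h, with W_h = N_h/N and N = 3000:
  stratum North: (1475/3000)²·(1 − 366/1475)·58.5²/366 = 1.69946
  stratum South: (750/3000)²·(1 − 41/750)·41.4²/41 = 2.46991
  stratum East: (575/3000)²·(1 − 69/575)·33.9²/69 = 0.538426
  stratum West: (200/3000)²·(1 − 42/200)·27.8²/42 = 0.0646078
V_st = 4.77241
V_srs = (1 − 518/3000)·2960.5/518 = 4.72842
Relative efficiency = V_srs / V_st = 4.72842/4.77241 = 0.9908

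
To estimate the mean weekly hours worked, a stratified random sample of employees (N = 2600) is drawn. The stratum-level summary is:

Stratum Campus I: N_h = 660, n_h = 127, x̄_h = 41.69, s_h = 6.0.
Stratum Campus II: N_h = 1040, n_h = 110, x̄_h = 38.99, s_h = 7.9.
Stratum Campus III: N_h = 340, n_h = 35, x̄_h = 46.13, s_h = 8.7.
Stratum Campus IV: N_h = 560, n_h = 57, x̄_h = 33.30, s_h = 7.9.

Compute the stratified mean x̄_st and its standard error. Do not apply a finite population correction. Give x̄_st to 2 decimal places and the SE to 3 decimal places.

x̄_st ≈ 39.38, SE ≈ 0.444

x̄_st = Σ W_h x̄_h = (660·41.69 + 1040·38.99 + 340·46.13 + 560·33.30)/2600 = 39.38354
V̂(x̄_st) = Σ W_h² s_h²/n_h, with W_h = N_h/N and N = 2600:
  stratum Campus I: (660/2600)²·6.0²/127 = 0.0182659
  stratum Campus II: (1040/2600)²·7.9²/110 = 0.0907782
  stratum Campus III: (340/2600)²·8.7²/35 = 0.0369813
  stratum Campus IV: (560/2600)²·7.9²/57 = 0.0507936
V̂(x̄_st) = 0.196819
SE(x̄_st) = √0.196819 = 0.443643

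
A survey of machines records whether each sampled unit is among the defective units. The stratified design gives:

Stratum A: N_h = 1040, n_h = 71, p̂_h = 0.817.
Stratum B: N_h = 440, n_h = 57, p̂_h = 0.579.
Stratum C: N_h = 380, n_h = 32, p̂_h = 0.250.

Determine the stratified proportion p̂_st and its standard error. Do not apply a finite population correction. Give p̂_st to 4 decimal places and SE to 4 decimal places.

p̂_st ≈ 0.6449, SE ≈ 0.0341

N = 1860; stratum weights W_h = N_h/N.
p̂_st = Σ W_h p̂_h = (1040·0.817 + 440·0.579 + 380·0.250)/1860 = 0.64486
V̂(p̂_st) = Σ W_h² p̂_h(1−p̂_h)/(n_h−1):
  stratum A: (1040/1860)²·0.817·0.183/70 = 0.000667753
  stratum B: (440/1860)²·0.579·0.421/56 = 0.000243586
  stratum C: (380/1860)²·0.250·0.750/31 = 0.000252453
V̂(p̂_st) = 0.00116379; SE = √V̂ = 0.0341144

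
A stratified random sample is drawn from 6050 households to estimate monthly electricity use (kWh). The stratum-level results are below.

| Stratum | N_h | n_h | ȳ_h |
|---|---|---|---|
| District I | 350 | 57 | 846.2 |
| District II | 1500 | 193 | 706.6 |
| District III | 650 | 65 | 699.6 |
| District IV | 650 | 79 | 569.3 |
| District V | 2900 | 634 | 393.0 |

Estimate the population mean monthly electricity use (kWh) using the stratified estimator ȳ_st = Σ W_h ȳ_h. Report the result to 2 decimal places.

ȳ_st ≈ 548.85

N = Σ N_h = 6050. Stratum weights W_h = N_h/N.
ȳ_st = (350·846.2 + 1500·706.6 + 650·699.6 + 650·569.3 + 2900·393.0) / 6050 = 548.8521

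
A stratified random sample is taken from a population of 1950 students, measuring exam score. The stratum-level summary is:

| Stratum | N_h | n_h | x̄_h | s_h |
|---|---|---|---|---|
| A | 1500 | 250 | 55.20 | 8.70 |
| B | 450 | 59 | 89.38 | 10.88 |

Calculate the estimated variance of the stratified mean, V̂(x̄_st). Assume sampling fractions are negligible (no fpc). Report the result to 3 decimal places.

V̂(x̄_st) = Σ W_h² s_h²/n_h, with W_h = N_h/N and N = 1950:
  stratum A: (1500/1950)²·8.70²/250 = 0.179148
  stratum B: (450/1950)²·10.88²/59 = 0.106847
V̂(x̄_st) = 0.285995

V̂(x̄_st) ≈ 0.286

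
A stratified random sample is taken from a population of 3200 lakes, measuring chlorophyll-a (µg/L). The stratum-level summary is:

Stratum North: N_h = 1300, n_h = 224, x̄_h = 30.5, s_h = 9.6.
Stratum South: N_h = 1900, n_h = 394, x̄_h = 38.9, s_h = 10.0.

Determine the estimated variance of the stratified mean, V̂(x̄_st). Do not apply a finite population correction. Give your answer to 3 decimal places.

V̂(x̄_st) ≈ 0.157

V̂(x̄_st) = Σ W_h² s_h²/n_h, with W_h = N_h/N and N = 3200:
  stratum North: (1300/3200)²·9.6²/224 = 0.0679018
  stratum South: (1900/3200)²·10.0²/394 = 0.0894769
V̂(x̄_st) = 0.157379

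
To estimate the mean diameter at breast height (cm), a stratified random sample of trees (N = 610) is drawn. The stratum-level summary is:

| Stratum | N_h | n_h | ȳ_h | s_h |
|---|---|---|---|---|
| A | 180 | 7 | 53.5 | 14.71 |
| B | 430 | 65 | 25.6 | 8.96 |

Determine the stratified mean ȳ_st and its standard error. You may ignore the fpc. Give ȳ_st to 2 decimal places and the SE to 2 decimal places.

ȳ_st = Σ W_h ȳ_h = (180·53.5 + 430·25.6)/610 = 33.83279
V̂(ȳ_st) = Σ W_h² s_h²/n_h, with W_h = N_h/N and N = 610:
  stratum A: (180/610)²·14.71²/7 = 2.69161
  stratum B: (430/610)²·8.96²/65 = 0.613734
V̂(ȳ_st) = 3.30535
SE(ȳ_st) = √3.30535 = 1.81806

ȳ_st ≈ 33.83, SE ≈ 1.82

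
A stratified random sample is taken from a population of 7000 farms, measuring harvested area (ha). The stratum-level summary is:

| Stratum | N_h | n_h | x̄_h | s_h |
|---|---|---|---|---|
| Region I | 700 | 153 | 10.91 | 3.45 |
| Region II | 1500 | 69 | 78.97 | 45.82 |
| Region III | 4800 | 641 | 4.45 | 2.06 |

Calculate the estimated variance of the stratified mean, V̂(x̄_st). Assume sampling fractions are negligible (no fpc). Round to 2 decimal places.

V̂(x̄_st) = Σ W_h² s_h²/n_h, with W_h = N_h/N and N = 7000:
  stratum Region I: (700/7000)²·3.45²/153 = 0.000777941
  stratum Region II: (1500/7000)²·45.82²/69 = 1.39716
  stratum Region III: (4800/7000)²·2.06²/641 = 0.00311288
V̂(x̄_st) = 1.40106

V̂(x̄_st) ≈ 1.40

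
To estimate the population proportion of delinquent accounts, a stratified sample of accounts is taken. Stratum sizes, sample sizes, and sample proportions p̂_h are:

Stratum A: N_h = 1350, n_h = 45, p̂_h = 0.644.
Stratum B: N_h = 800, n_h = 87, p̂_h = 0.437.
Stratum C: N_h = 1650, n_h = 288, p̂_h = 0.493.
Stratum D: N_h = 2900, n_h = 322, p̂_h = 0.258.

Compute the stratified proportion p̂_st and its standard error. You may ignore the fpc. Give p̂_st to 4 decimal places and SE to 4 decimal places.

N = 6700; stratum weights W_h = N_h/N.
p̂_st = Σ W_h p̂_h = (1350·0.644 + 800·0.437 + 1650·0.493 + 2900·0.258)/6700 = 0.41502
V̂(p̂_st) = Σ W_h² p̂_h(1−p̂_h)/(n_h−1):
  stratum A: (1350/6700)²·0.644·0.356/44 = 0.000211544
  stratum B: (800/6700)²·0.437·0.563/86 = 4.0787e-05
  stratum C: (1650/6700)²·0.493·0.507/287 = 5.28191e-05
  stratum D: (2900/6700)²·0.258·0.742/321 = 0.000111729
V̂(p̂_st) = 0.000416879; SE = √V̂ = 0.0204176

p̂_st ≈ 0.4150, SE ≈ 0.0204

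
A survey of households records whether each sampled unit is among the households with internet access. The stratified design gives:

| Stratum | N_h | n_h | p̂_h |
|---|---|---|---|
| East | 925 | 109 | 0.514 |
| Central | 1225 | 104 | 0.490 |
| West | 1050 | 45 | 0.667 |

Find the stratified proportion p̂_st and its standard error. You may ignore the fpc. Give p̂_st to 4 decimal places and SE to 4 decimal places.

N = 3200; stratum weights W_h = N_h/N.
p̂_st = Σ W_h p̂_h = (925·0.514 + 1225·0.490 + 1050·0.667)/3200 = 0.55502
V̂(p̂_st) = Σ W_h² p̂_h(1−p̂_h)/(n_h−1):
  stratum East: (925/3200)²·0.514·0.486/108 = 0.000193268
  stratum Central: (1225/3200)²·0.490·0.510/103 = 0.00035555
  stratum West: (1050/3200)²·0.667·0.333/44 = 0.000543496
V̂(p̂_st) = 0.00109231; SE = √V̂ = 0.0330502

p̂_st ≈ 0.5550, SE ≈ 0.0331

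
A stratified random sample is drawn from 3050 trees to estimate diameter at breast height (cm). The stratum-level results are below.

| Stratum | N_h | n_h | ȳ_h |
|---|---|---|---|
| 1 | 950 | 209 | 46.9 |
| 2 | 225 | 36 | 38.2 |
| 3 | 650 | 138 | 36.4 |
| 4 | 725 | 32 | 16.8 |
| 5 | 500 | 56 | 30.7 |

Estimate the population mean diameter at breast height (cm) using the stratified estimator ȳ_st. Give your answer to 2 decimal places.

ȳ_st ≈ 34.21

N = Σ N_h = 3050. Stratum weights W_h = N_h/N.
ȳ_st = (950·46.9 + 225·38.2 + 650·36.4 + 725·16.8 + 500·30.7) / 3050 = 34.2098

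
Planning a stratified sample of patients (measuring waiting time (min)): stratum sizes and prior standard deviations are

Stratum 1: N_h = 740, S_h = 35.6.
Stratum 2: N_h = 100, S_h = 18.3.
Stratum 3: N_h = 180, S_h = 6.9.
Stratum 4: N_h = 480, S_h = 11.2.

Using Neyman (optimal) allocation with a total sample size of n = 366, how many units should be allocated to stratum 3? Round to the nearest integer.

13

Neyman allocation: n_h = n · N_h S_h / Σ N_i S_i, with n = 366.
  stratum 1: N_h·S_h = 740·35.6 = 26344.00
  stratum 2: N_h·S_h = 100·18.3 = 1830.00
  stratum 3: N_h·S_h = 180·6.9 = 1242.00
  stratum 4: N_h·S_h = 480·11.2 = 5376.00
Σ N_h S_h = 34792.00
n for stratum 3 = 366·1242.00/34792.00 = 13.065 → 13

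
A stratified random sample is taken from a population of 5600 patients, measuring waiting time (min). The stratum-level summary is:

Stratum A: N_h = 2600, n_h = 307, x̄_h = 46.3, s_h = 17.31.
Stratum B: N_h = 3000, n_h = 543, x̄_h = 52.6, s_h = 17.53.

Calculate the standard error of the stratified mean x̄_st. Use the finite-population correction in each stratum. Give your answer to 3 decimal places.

SE(x̄_st) ≈ 0.564

V̂(x̄_st) = Σ W_h² (1 − n_h/N_h) s_h²/n_h, with W_h = N_h/N and N = 5600:
  stratum A: (2600/5600)²·(1 − 307/2600)·17.31²/307 = 0.185548
  stratum B: (3000/5600)²·(1 − 543/3000)·17.53²/543 = 0.133019
V̂(x̄_st) = 0.318568
SE(x̄_st) = √0.318568 = 0.564418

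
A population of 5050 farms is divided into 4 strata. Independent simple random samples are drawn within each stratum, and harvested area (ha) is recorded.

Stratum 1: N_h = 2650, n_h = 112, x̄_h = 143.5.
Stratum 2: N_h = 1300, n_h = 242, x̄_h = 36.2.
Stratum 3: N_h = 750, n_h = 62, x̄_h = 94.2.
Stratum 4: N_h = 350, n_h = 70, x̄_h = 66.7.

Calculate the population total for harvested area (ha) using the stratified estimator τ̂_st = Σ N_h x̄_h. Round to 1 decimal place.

τ̂_st = Σ N_h x̄_h = 2650·143.5 + 1300·36.2 + 750·94.2 + 350·66.7 = 521330.0

τ̂_st ≈ 521330.0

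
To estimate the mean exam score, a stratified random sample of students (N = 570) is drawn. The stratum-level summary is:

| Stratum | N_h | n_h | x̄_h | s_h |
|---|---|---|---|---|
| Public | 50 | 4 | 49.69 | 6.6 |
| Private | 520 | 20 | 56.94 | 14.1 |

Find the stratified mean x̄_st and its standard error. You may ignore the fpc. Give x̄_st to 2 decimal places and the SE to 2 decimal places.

x̄_st = Σ W_h x̄_h = (50·49.69 + 520·56.94)/570 = 56.30404
V̂(x̄_st) = Σ W_h² s_h²/n_h, with W_h = N_h/N and N = 570:
  stratum Public: (50/570)²·6.6²/4 = 0.083795
  stratum Private: (520/570)²·14.1²/20 = 8.27304
V̂(x̄_st) = 8.35684
SE(x̄_st) = √8.35684 = 2.89082

x̄_st ≈ 56.30, SE ≈ 2.89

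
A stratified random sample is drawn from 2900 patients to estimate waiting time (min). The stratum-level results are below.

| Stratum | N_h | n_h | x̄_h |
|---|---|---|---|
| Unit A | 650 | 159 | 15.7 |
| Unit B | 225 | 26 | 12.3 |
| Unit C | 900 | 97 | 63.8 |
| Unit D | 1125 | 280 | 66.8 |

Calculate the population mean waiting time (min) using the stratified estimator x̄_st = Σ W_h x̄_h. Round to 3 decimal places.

N = Σ N_h = 2900. Stratum weights W_h = N_h/N.
x̄_st = (650·15.7 + 225·12.3 + 900·63.8 + 1125·66.8) / 2900 = 50.18707

x̄_st ≈ 50.187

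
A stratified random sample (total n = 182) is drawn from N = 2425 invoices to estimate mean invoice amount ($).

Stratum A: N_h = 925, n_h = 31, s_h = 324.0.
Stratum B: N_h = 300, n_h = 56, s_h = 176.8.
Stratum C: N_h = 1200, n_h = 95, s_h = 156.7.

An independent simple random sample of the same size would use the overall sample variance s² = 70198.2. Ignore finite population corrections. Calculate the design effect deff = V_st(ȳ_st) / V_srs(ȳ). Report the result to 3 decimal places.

V̂(ȳ_st) = Σ W_h² s_h²/n_h, with W_h = N_h/N and N = 2425:
  stratum A: (925/2425)²·324.0²/31 = 492.707
  stratum B: (300/2425)²·176.8²/56 = 8.54271
  stratum C: (1200/2425)²·156.7²/95 = 63.2927
V_st = 564.542
V_srs = s²/n = 70198.2/182 = 385.704
deff = V_st / V_srs = 564.542/385.704 = 1.4637

deff ≈ 1.464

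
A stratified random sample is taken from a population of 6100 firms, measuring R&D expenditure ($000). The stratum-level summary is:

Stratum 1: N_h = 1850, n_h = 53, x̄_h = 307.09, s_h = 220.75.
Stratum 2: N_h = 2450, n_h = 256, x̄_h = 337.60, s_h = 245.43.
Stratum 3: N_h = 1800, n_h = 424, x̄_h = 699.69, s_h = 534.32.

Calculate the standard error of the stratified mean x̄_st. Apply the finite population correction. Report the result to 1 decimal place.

V̂(x̄_st) = Σ W_h² (1 − n_h/N_h) s_h²/n_h, with W_h = N_h/N and N = 6100:
  stratum 1: (1850/6100)²·(1 − 53/1850)·220.75²/53 = 82.1459
  stratum 2: (2450/6100)²·(1 − 256/2450)·245.43²/256 = 33.9906
  stratum 3: (1800/6100)²·(1 − 424/1800)·534.32²/424 = 44.8196
V̂(x̄_st) = 160.956
SE(x̄_st) = √160.956 = 12.6868

SE(x̄_st) ≈ 12.7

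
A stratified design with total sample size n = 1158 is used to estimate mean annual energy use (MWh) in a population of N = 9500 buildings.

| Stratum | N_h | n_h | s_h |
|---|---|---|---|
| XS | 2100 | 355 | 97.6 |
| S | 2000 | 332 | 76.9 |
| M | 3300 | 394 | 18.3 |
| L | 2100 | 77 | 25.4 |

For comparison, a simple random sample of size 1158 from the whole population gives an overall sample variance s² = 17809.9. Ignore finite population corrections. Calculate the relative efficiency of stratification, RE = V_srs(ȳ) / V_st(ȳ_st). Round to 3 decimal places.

V̂(ȳ_st) = Σ W_h² s_h²/n_h, with W_h = N_h/N and N = 9500:
  stratum XS: (2100/9500)²·97.6²/355 = 1.31118
  stratum S: (2000/9500)²·76.9²/332 = 0.789455
  stratum M: (3300/9500)²·18.3²/394 = 0.102562
  stratum L: (2100/9500)²·25.4²/77 = 0.409419
V_st = 2.61262
V_srs = s²/n = 17809.9/1158 = 15.3799
Relative efficiency = V_srs / V_st = 15.3799/2.61262 = 5.8868

RE ≈ 5.887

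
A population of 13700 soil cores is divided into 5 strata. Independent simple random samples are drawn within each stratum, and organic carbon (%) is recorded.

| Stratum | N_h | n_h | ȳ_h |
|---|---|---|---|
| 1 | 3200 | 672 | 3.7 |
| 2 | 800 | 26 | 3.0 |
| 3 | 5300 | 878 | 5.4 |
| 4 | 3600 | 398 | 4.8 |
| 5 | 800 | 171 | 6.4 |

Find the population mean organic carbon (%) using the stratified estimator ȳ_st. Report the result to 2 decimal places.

N = Σ N_h = 13700. Stratum weights W_h = N_h/N.
ȳ_st = (3200·3.7 + 800·3.0 + 5300·5.4 + 3600·4.8 + 800·6.4) / 13700 = 4.7635

ȳ_st ≈ 4.76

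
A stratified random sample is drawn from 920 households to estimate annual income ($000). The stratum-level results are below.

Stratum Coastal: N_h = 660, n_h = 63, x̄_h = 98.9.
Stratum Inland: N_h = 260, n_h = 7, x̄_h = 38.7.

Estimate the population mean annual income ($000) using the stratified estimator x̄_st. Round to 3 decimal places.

x̄_st ≈ 81.887

N = Σ N_h = 920. Stratum weights W_h = N_h/N.
x̄_st = (660·98.9 + 260·38.7) / 920 = 81.88696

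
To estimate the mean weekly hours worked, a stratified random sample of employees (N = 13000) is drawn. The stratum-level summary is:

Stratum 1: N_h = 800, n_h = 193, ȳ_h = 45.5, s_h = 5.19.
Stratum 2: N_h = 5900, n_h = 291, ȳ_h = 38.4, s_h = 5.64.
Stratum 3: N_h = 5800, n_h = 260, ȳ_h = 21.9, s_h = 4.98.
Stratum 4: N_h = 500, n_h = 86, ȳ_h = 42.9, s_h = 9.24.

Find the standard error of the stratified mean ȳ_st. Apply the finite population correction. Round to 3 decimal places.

SE(ȳ_st) ≈ 0.203

V̂(ȳ_st) = Σ W_h² (1 − n_h/N_h) s_h²/n_h, with W_h = N_h/N and N = 13000:
  stratum 1: (800/13000)²·(1 − 193/800)·5.19²/193 = 0.000401023
  stratum 2: (5900/13000)²·(1 − 291/5900)·5.64²/291 = 0.021405
  stratum 3: (5800/13000)²·(1 − 260/5800)·4.98²/260 = 0.0181358
  stratum 4: (500/13000)²·(1 − 86/500)·9.24²/86 = 0.00121599
V̂(ȳ_st) = 0.0411578
SE(ȳ_st) = √0.0411578 = 0.202874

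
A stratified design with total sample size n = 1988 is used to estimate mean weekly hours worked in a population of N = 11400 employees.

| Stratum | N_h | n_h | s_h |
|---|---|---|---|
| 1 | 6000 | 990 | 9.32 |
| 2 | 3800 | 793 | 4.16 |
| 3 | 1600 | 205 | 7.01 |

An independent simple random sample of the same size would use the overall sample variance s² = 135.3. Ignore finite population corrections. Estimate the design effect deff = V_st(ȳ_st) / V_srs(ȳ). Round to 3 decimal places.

deff ≈ 0.462

V̂(ȳ_st) = Σ W_h² s_h²/n_h, with W_h = N_h/N and N = 11400:
  stratum 1: (6000/11400)²·9.32²/990 = 0.0243047
  stratum 2: (3800/11400)²·4.16²/793 = 0.00242477
  stratum 3: (1600/11400)²·7.01²/205 = 0.00472185
V_st = 0.0314513
V_srs = s²/n = 135.3/1988 = 0.0680584
deff = V_st / V_srs = 0.0314513/0.0680584 = 0.4621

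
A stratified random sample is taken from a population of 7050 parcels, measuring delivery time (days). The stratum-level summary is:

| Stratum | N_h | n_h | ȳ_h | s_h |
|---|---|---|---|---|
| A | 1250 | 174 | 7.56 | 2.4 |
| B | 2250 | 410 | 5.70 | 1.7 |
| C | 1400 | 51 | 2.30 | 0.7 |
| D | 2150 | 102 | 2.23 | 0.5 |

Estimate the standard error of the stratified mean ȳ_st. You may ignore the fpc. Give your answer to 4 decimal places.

SE(ȳ_st) ≈ 0.0486

V̂(ȳ_st) = Σ W_h² s_h²/n_h, with W_h = N_h/N and N = 7050:
  stratum A: (1250/7050)²·2.4²/174 = 0.00104067
  stratum B: (2250/7050)²·1.7²/410 = 0.000717961
  stratum C: (1400/7050)²·0.7²/51 = 0.000378882
  stratum D: (2150/7050)²·0.5²/102 = 0.000227949
V̂(ȳ_st) = 0.00236547
SE(ȳ_st) = √0.00236547 = 0.0486361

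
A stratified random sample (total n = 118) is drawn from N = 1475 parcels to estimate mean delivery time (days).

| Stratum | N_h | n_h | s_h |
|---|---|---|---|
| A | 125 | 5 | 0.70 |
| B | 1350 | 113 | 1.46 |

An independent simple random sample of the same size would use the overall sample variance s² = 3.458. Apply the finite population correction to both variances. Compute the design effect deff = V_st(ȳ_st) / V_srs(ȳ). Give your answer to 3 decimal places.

V̂(ȳ_st) = Σ W_h² (1 − n_h/N_h) s_h²/n_h, with W_h = N_h/N and N = 1475:
  stratum A: (125/1475)²·(1 − 5/125)·0.70²/5 = 0.000675668
  stratum B: (1350/1475)²·(1 − 113/1350)·1.46²/113 = 0.0144793
V_st = 0.0151549
V_srs = (1 − 118/1475)·3.458/118 = 0.0269607
deff = V_st / V_srs = 0.0151549/0.0269607 = 0.5621

deff ≈ 0.562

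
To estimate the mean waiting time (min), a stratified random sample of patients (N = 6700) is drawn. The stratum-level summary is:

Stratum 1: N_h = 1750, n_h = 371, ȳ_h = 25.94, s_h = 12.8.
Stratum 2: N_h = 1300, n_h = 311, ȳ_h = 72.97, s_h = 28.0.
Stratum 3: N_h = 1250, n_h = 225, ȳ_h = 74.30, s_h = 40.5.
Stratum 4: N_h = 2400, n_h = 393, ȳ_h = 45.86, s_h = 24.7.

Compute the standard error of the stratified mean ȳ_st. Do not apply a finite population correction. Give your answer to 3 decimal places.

V̂(ȳ_st) = Σ W_h² s_h²/n_h, with W_h = N_h/N and N = 6700:
  stratum 1: (1750/6700)²·12.8²/371 = 0.0301282
  stratum 2: (1300/6700)²·28.0²/311 = 0.0949058
  stratum 3: (1250/6700)²·40.5²/225 = 0.253745
  stratum 4: (2400/6700)²·24.7²/393 = 0.199193
V̂(ȳ_st) = 0.577972
SE(ȳ_st) = √0.577972 = 0.760245

SE(ȳ_st) ≈ 0.760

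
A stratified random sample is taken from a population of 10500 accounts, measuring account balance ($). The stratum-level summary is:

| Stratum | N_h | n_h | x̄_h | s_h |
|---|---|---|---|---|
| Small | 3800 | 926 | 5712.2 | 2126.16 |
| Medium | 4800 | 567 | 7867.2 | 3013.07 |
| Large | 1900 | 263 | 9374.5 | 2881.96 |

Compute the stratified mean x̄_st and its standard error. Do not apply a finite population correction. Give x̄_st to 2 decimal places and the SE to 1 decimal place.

x̄_st ≈ 7360.04, SE ≈ 70.8

x̄_st = Σ W_h x̄_h = (3800·5712.2 + 4800·7867.2 + 1900·9374.5)/10500 = 7360.04476
V̂(x̄_st) = Σ W_h² s_h²/n_h, with W_h = N_h/N and N = 10500:
  stratum Small: (3800/10500)²·2126.16²/926 = 639.395
  stratum Medium: (4800/10500)²·3013.07²/567 = 3346.1
  stratum Large: (1900/10500)²·2881.96²/263 = 1034.07
V̂(x̄_st) = 5019.57
SE(x̄_st) = √5019.57 = 70.8489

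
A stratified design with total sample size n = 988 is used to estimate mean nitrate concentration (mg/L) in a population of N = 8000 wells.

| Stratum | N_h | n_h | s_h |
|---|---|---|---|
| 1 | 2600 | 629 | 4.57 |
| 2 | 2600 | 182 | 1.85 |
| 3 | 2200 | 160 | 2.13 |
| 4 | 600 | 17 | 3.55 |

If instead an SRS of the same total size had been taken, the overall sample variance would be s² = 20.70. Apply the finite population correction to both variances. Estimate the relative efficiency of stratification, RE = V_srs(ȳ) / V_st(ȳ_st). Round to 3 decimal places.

V̂(ȳ_st) = Σ W_h² (1 − n_h/N_h) s_h²/n_h, with W_h = N_h/N and N = 8000:
  stratum 1: (2600/8000)²·(1 − 629/2600)·4.57²/629 = 0.00265865
  stratum 2: (2600/8000)²·(1 − 182/2600)·1.85²/182 = 0.00184723
  stratum 3: (2200/8000)²·(1 − 160/2200)·2.13²/160 = 0.00198844
  stratum 4: (600/8000)²·(1 − 17/600)·3.55²/17 = 0.0040518
V_st = 0.0105461
V_srs = (1 − 988/8000)·20.70/988 = 0.0183639
Relative efficiency = V_srs / V_st = 0.0183639/0.0105461 = 1.7413

RE ≈ 1.741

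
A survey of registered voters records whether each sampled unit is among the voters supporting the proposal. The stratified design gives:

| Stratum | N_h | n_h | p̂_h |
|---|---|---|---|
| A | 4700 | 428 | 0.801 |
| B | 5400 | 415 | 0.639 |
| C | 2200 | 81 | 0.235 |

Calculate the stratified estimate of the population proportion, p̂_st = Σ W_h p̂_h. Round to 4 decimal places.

N = 12300; stratum weights W_h = N_h/N.
p̂_st = Σ W_h p̂_h = (4700·0.801 + 5400·0.639 + 2200·0.235)/12300 = 0.62864

p̂_st ≈ 0.6286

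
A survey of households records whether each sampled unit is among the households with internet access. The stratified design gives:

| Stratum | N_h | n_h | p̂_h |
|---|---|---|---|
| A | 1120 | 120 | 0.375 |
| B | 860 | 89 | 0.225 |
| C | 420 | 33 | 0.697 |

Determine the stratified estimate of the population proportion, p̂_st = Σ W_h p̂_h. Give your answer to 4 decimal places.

N = 2400; stratum weights W_h = N_h/N.
p̂_st = Σ W_h p̂_h = (1120·0.375 + 860·0.225 + 420·0.697)/2400 = 0.37760

p̂_st ≈ 0.3776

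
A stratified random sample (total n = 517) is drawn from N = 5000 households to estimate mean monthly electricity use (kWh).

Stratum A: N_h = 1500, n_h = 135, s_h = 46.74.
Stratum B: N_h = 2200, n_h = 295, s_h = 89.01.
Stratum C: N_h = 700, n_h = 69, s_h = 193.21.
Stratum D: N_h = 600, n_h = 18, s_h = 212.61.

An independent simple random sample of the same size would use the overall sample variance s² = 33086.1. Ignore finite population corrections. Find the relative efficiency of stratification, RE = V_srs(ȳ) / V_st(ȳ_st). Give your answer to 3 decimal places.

RE ≈ 1.198

V̂(ȳ_st) = Σ W_h² s_h²/n_h, with W_h = N_h/N and N = 5000:
  stratum A: (1500/5000)²·46.74²/135 = 1.45642
  stratum B: (2200/5000)²·89.01²/295 = 5.19949
  stratum C: (700/5000)²·193.21²/69 = 10.6039
  stratum D: (600/5000)²·212.61²/18 = 36.1624
V_st = 53.4222
V_srs = s²/n = 33086.1/517 = 63.9963
Relative efficiency = V_srs / V_st = 63.9963/53.4222 = 1.1979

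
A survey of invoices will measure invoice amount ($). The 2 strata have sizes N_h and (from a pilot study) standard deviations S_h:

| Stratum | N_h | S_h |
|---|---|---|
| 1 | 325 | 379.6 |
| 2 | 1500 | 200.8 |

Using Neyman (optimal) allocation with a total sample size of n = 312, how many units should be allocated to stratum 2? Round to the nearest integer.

Neyman allocation: n_h = n · N_h S_h / Σ N_i S_i, with n = 312.
  stratum 1: N_h·S_h = 325·379.6 = 123370.00
  stratum 2: N_h·S_h = 1500·200.8 = 301200.00
Σ N_h S_h = 424570.00
n for stratum 2 = 312·301200.00/424570.00 = 221.340 → 221

221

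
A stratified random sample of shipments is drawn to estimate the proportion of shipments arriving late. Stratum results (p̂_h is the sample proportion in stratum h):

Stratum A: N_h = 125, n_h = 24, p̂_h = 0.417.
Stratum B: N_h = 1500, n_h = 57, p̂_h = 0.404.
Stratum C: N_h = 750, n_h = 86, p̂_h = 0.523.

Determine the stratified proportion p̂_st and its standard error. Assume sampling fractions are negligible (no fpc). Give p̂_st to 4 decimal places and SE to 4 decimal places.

p̂_st ≈ 0.4423, SE ≈ 0.0451

N = 2375; stratum weights W_h = N_h/N.
p̂_st = Σ W_h p̂_h = (125·0.417 + 1500·0.404 + 750·0.523)/2375 = 0.44226
V̂(p̂_st) = Σ W_h² p̂_h(1−p̂_h)/(n_h−1):
  stratum A: (125/2375)²·0.417·0.583/23 = 2.92799e-05
  stratum B: (1500/2375)²·0.404·0.596/56 = 0.00171512
  stratum C: (750/2375)²·0.523·0.477/85 = 0.000292682
V̂(p̂_st) = 0.00203708; SE = √V̂ = 0.0451341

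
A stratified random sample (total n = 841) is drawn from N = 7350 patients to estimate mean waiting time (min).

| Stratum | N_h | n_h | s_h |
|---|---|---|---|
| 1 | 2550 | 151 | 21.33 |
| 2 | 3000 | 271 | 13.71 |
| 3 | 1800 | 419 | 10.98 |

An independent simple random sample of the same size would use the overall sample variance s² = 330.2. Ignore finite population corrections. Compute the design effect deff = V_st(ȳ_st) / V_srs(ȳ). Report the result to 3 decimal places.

V̂(ȳ_st) = Σ W_h² s_h²/n_h, with W_h = N_h/N and N = 7350:
  stratum 1: (2550/7350)²·21.33²/151 = 0.362669
  stratum 2: (3000/7350)²·13.71²/271 = 0.115551
  stratum 3: (1800/7350)²·10.98²/419 = 0.0172568
V_st = 0.495477
V_srs = s²/n = 330.2/841 = 0.392628
deff = V_st / V_srs = 0.495477/0.392628 = 1.2620

deff ≈ 1.262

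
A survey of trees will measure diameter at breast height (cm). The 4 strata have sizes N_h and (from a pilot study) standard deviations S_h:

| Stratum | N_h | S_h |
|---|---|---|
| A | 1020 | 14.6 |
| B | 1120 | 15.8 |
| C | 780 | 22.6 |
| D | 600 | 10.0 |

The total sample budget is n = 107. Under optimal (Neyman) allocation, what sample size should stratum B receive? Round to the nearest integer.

Neyman allocation: n_h = n · N_h S_h / Σ N_i S_i, with n = 107.
  stratum A: N_h·S_h = 1020·14.6 = 14892.00
  stratum B: N_h·S_h = 1120·15.8 = 17696.00
  stratum C: N_h·S_h = 780·22.6 = 17628.00
  stratum D: N_h·S_h = 600·10.0 = 6000.00
Σ N_h S_h = 56216.00
n for stratum B = 107·17696.00/56216.00 = 33.682 → 34

34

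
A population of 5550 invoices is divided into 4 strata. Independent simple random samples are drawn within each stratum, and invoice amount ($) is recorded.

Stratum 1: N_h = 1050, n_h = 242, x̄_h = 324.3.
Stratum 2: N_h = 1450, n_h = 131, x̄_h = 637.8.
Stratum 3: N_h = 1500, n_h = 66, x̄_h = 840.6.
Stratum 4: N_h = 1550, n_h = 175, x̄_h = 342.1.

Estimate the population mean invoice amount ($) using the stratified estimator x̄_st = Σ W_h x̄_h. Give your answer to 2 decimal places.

x̄_st ≈ 550.72

N = Σ N_h = 5550. Stratum weights W_h = N_h/N.
x̄_st = (1050·324.3 + 1450·637.8 + 1500·840.6 + 1550·342.1) / 5550 = 550.7171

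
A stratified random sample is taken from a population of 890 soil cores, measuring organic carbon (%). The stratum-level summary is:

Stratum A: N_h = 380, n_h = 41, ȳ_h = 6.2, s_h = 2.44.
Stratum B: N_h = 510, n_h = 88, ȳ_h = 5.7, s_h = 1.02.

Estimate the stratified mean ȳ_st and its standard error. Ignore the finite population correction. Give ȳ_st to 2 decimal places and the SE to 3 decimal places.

ȳ_st = Σ W_h ȳ_h = (380·6.2 + 510·5.7)/890 = 5.91348
V̂(ȳ_st) = Σ W_h² s_h²/n_h, with W_h = N_h/N and N = 890:
  stratum A: (380/890)²·2.44²/41 = 0.0264718
  stratum B: (510/890)²·1.02²/88 = 0.0038822
V̂(ȳ_st) = 0.030354
SE(ȳ_st) = √0.030354 = 0.174224

ȳ_st ≈ 5.91, SE ≈ 0.174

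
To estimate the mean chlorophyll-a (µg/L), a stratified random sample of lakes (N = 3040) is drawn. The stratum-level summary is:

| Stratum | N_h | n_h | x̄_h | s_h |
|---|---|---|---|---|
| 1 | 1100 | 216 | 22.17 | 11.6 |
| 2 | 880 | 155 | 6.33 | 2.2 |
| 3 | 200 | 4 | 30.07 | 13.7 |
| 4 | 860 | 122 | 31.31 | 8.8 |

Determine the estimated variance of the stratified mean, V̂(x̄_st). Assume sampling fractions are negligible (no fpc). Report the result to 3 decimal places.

V̂(x̄_st) ≈ 0.338

V̂(x̄_st) = Σ W_h² s_h²/n_h, with W_h = N_h/N and N = 3040:
  stratum 1: (1100/3040)²·11.6²/216 = 0.0815644
  stratum 2: (880/3040)²·2.2²/155 = 0.00261657
  stratum 3: (200/3040)²·13.7²/4 = 0.203093
  stratum 4: (860/3040)²·8.8²/122 = 0.050799
V̂(x̄_st) = 0.338072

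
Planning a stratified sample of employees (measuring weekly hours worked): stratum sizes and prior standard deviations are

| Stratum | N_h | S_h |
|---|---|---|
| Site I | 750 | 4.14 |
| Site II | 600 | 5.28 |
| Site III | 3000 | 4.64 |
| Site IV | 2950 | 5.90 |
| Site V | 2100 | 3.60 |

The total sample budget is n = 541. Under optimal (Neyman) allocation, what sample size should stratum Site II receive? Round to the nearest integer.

38

Neyman allocation: n_h = n · N_h S_h / Σ N_i S_i, with n = 541.
  stratum Site I: N_h·S_h = 750·4.14 = 3105.00
  stratum Site II: N_h·S_h = 600·5.28 = 3168.00
  stratum Site III: N_h·S_h = 3000·4.64 = 13920.00
  stratum Site IV: N_h·S_h = 2950·5.90 = 17405.00
  stratum Site V: N_h·S_h = 2100·3.60 = 7560.00
Σ N_h S_h = 45158.00
n for stratum Site II = 541·3168.00/45158.00 = 37.953 → 38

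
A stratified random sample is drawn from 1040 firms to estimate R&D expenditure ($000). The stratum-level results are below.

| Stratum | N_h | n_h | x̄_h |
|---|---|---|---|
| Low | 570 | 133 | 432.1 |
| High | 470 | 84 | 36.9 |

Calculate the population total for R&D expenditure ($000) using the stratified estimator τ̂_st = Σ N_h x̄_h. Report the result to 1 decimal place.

τ̂_st ≈ 263640.0

τ̂_st = Σ N_h x̄_h = 570·432.1 + 470·36.9 = 263640.0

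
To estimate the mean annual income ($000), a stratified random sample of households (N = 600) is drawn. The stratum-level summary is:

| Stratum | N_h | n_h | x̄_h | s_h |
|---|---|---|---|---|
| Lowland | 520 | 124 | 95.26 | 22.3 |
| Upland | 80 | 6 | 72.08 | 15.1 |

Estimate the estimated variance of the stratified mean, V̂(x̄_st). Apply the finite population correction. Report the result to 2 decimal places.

V̂(x̄_st) = Σ W_h² (1 − n_h/N_h) s_h²/n_h, with W_h = N_h/N and N = 600:
  stratum Lowland: (520/600)²·(1 − 124/520)·22.3²/124 = 2.29395
  stratum Upland: (80/600)²·(1 − 6/80)·15.1²/6 = 0.624916
V̂(x̄_st) = 2.91887

V̂(x̄_st) ≈ 2.92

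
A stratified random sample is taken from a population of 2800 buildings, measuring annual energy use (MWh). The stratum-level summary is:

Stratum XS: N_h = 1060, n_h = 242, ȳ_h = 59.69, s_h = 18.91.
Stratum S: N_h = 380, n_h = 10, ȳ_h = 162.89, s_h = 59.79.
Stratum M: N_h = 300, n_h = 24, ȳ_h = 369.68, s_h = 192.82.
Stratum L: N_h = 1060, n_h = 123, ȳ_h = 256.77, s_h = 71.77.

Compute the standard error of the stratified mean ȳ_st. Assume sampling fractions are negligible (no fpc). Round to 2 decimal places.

V̂(ȳ_st) = Σ W_h² s_h²/n_h, with W_h = N_h/N and N = 2800:
  stratum XS: (1060/2800)²·18.91²/242 = 0.211769
  stratum S: (380/2800)²·59.79²/10 = 6.58428
  stratum M: (300/2800)²·192.82²/24 = 17.7836
  stratum L: (1060/2800)²·71.77²/123 = 6.00173
V̂(ȳ_st) = 30.5814
SE(ȳ_st) = √30.5814 = 5.53004

SE(ȳ_st) ≈ 5.53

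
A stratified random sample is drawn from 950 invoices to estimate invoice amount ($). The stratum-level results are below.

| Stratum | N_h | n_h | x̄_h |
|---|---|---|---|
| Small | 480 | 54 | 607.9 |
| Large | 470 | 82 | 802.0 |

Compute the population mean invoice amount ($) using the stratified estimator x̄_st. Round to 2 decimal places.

x̄_st ≈ 703.93

N = Σ N_h = 950. Stratum weights W_h = N_h/N.
x̄_st = (480·607.9 + 470·802.0) / 950 = 703.9284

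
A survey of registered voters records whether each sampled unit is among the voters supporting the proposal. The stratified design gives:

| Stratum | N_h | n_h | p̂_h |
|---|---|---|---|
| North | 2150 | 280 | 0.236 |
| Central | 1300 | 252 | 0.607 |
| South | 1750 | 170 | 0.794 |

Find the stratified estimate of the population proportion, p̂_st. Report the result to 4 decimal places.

N = 5200; stratum weights W_h = N_h/N.
p̂_st = Σ W_h p̂_h = (2150·0.236 + 1300·0.607 + 1750·0.794)/5200 = 0.51654

p̂_st ≈ 0.5165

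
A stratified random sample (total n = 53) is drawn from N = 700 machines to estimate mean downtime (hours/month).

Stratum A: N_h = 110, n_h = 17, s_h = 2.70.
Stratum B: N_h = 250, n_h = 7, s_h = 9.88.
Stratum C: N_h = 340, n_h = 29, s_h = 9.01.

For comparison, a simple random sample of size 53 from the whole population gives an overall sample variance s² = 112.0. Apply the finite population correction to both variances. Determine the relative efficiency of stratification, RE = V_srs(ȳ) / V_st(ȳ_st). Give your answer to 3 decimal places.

RE ≈ 0.834

V̂(ȳ_st) = Σ W_h² (1 − n_h/N_h) s_h²/n_h, with W_h = N_h/N and N = 700:
  stratum A: (110/700)²·(1 − 17/110)·2.70²/17 = 0.00895279
  stratum B: (250/700)²·(1 − 7/250)·9.88²/7 = 1.72888
  stratum C: (340/700)²·(1 − 29/340)·9.01²/29 = 0.60408
V_st = 2.34192
V_srs = (1 − 53/700)·112.0/53 = 1.95321
Relative efficiency = V_srs / V_st = 1.95321/2.34192 = 0.8340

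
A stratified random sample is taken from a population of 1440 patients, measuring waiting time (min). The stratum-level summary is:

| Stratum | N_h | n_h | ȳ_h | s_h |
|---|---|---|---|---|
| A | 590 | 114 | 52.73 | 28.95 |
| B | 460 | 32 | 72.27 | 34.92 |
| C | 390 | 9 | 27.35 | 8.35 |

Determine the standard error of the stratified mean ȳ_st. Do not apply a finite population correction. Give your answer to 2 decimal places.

SE(ȳ_st) ≈ 2.39

V̂(ȳ_st) = Σ W_h² s_h²/n_h, with W_h = N_h/N and N = 1440:
  stratum A: (590/1440)²·28.95²/114 = 1.23416
  stratum B: (460/1440)²·34.92²/32 = 3.88856
  stratum C: (390/1440)²·8.35²/9 = 0.568244
V̂(ȳ_st) = 5.69097
SE(ȳ_st) = √5.69097 = 2.38557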